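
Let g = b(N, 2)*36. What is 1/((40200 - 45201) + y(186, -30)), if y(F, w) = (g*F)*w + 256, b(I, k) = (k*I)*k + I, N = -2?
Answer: 1/2004055 ≈ 4.9899e-7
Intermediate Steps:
b(I, k) = I + I*k**2 (b(I, k) = (I*k)*k + I = I*k**2 + I = I + I*k**2)
g = -360 (g = -2*(1 + 2**2)*36 = -2*(1 + 4)*36 = -2*5*36 = -10*36 = -360)
y(F, w) = 256 - 360*F*w (y(F, w) = (-360*F)*w + 256 = -360*F*w + 256 = 256 - 360*F*w)
1/((40200 - 45201) + y(186, -30)) = 1/((40200 - 45201) + (256 - 360*186*(-30))) = 1/(-5001 + (256 + 2008800)) = 1/(-5001 + 2009056) = 1/2004055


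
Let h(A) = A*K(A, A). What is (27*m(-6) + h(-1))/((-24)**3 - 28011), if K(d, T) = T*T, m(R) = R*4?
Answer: 649/41835 ≈ 0.015513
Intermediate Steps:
m(R) = 4*R
K(d, T) = T**2
h(A) = A**3 (h(A) = A*A**2 = A**3)
(27*m(-6) + h(-1))/((-24)**3 - 28011) = (27*(4*(-6)) + (-1)**3)/((-24)**3 - 28011) = (27*(-24) - 1)/(-13824 - 28011) = (-648 - 1)/(-41835) = -649*(-1/41835) = 649/41835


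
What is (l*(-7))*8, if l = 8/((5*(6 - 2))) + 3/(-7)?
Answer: 8/5 ≈ 1.6000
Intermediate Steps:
l = -1/35 (l = 8/((5*4)) + 3*(-1/7) = 8/20 - 3/7 = 8*(1/20) - 3/7 = 2/5 - 3/7 = -1/35 ≈ -0.028571)
(l*(-7))*8 = -1/35*(-7)*8 = (1/5)*8 = 8/5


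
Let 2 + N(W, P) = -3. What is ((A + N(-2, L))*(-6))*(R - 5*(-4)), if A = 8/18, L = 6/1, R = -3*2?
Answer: 1148/3 ≈ 382.67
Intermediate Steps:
R = -6
L = 6 (L = 6*1 = 6)
N(W, P) = -5 (N(W, P) = -2 - 3 = -5)
A = 4/9 (A = 8*(1/18) = 4/9 ≈ 0.44444)
((A + N(-2, L))*(-6))*(R - 5*(-4)) = ((4/9 - 5)*(-6))*(-6 - 5*(-4)) = (-41/9*(-6))*(-6 + 20) = (82/3)*14 = 1148/3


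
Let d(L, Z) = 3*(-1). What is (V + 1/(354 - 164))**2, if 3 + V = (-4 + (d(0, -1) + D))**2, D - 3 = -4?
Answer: 134351281/36100 ≈ 3721.6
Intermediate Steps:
d(L, Z) = -3
D = -1 (D = 3 - 4 = -1)
V = 61 (V = -3 + (-4 + (-3 - 1))**2 = -3 + (-4 - 4)**2 = -3 + (-8)**2 = -3 + 64 = 61)
(V + 1/(354 - 164))**2 = (61 + 1/(354 - 164))**2 = (61 + 1/190)**2 = (11591/190)**2 = 134351281/36100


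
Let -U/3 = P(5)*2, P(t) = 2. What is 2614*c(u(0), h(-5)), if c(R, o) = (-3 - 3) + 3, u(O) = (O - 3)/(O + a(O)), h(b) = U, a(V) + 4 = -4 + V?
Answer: -7842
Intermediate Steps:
U = -12 (U = -6*2 = -3*4 = -12)
a(V) = -8 + V (a(V) = -4 + (-4 + V) = -8 + V)
h(b) = -12
u(O) = (-3 + O)/(-8 + 2*O) (u(O) = (O - 3)/(O + (-8 + O)) = (-3 + O)/(-8 + 2*O))
c(R, o) = -3 (c(R, o) = -6 + 3 = -3)
2614*c(u(0), h(-5)) = 2614*(-3) = -7842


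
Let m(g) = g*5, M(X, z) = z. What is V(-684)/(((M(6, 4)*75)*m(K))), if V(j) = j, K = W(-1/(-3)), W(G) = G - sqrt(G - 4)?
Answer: -171/4250 - 171*I*sqrt(33)/4250 ≈ -0.040235 - 0.23113*I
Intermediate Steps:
W(G) = G - sqrt(-4 + G)
K = 1/3 - I*sqrt(33)/3 (K = -1/(-3) - sqrt(-4 - 1/(-3)) = -1*(-1/3) - sqrt(-4 - 1*(-1/3)) = 1/3 - sqrt(-4 + 1/3) = 1/3 - sqrt(-11/3) = 1/3 - I*sqrt(33)/3 ≈ 0.33333 - 1.9149*I)
m(g) = 5*g
V(-684)/(((M(6, 4)*75)*m(K))) = -684*1/(1500*(1/3 - I*sqrt(33)/3)) = -684*1/(300*(5/3 - 5*I*sqrt(33)/3)) = -684/(500 - 500*I*sqrt(33))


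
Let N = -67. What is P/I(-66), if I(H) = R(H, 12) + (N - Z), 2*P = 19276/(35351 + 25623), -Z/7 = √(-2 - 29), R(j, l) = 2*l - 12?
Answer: -265045/138532928 - 33733*I*√31/138532928 ≈ -0.0019132 - 0.0013558*I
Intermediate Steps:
R(j, l) = -12 + 2*l
Z = -7*I*√31 (Z = -7*√(-2 - 29) = -7*I*√31 ≈ -38.974*I)
P = 4819/30487 (P = (19276/(35351 + 25623))/2 = (19276/60974)/2 = (19276*(1/60974))/2 = (½)*(9638/30487) = 4819/30487 ≈ 0.15807)
I(H) = -55 + 7*I*√31 (I(H) = (-12 + 2*12) + (-67 - (-7)*I*√31) = (-12 + 24) + (-67 + 7*I*√31) = 12 + (-67 + 7*I*√31) = -55 + 7*I*√31)
P/I(-66) = 4819/(30487*(-55 + 7*I*√31))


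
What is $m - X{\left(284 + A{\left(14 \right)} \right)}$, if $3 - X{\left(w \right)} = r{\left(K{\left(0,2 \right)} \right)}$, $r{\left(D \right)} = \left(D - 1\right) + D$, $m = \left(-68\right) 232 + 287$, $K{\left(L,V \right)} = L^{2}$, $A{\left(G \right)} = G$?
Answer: $-15493$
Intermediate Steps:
$m = -15489$ ($m = -15776 + 287 = -15489$)
$r{\left(D \right)} = -1 + 2 D$ ($r{\left(D \right)} = \left(-1 + D\right) + D = -1 + 2 D$)
$X{\left(w \right)} = 4$ ($X{\left(w \right)} = 3 - \left(-1 + 2 \cdot 0^{2}\right) = 3 - \left(-1 + 2 \cdot 0\right) = 3 - \left(-1 + 0\right) = 3 - -1 = 3 + 1 = 4$)
$m - X{\left(284 + A{\left(14 \right)} \right)} = -15489 - 4 = -15493$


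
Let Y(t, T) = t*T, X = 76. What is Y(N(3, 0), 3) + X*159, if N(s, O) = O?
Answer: 12084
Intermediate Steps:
Y(t, T) = T*t
Y(N(3, 0), 3) + X*159 = 3*0 + 76*159 = 0 + 12084 = 12084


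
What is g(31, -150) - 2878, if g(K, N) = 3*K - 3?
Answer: -2788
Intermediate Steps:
g(K, N) = -3 + 3*K
g(31, -150) - 2878 = (-3 + 3*31) - 2878 = (-3 + 93) - 2878 = 90 - 2878 = -2788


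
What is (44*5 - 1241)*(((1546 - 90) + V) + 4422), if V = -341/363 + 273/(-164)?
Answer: -32465393503/5412 ≈ -5.9988e+6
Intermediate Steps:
V = -14093/5412 (V = -341*1/363 + 273*(-1/164) = -31/33 - 273/164 = -14093/5412 ≈ -2.6040)
(44*5 - 1241)*(((1546 - 90) + V) + 4422) = (44*5 - 1241)*(((1546 - 90) - 14093/5412) + 4422) = (220 - 1241)*((1456 - 14093/5412) + 4422) = -1021*(7865779/5412 + 4422) = -1021*31797643/5412 = -32465393503/5412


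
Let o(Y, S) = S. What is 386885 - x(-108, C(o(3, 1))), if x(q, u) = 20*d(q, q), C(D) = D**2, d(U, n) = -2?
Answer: 386925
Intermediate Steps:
x(q, u) = -40 (x(q, u) = 20*(-2) = -40)
386885 - x(-108, C(o(3, 1))) = 386885 - 1*(-40) = 386885 + 40 = 386925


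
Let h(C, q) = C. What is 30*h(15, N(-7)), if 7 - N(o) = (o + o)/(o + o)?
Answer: 450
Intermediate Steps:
N(o) = 6 (N(o) = 7 - (o + o)/(o + o) = 7 - 2*o/(2*o) = 7 - 2*o*1/(2*o) = 7 - 1*1 = 7 - 1 = 6)
30*h(15, N(-7)) = 30*15 = 450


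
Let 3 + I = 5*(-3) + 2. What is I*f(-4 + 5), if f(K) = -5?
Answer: 80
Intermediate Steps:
I = -16 (I = -3 + (5*(-3) + 2) = -3 + (-15 + 2) = -3 - 13 = -16)
I*f(-4 + 5) = -16*(-5) = 80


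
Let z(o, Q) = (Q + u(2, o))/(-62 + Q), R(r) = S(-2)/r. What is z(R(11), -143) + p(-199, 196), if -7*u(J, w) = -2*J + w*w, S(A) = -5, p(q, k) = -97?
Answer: -16721933/173635 ≈ -96.305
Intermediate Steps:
u(J, w) = -w**2/7 + 2*J/7 (u(J, w) = -(-2*J + w*w)/7 = -(-2*J + w**2)/7 = -(w**2 - 2*J)/7 = -w**2/7 + 2*J/7)
R(r) = -5/r
z(o, Q) = (4/7 + Q - o**2/7)/(-62 + Q) (z(o, Q) = (Q + (-o**2/7 + (2/7)*2))/(-62 + Q) = (Q + (-o**2/7 + 4/7))/(-62 + Q) = (Q + (4/7 - o**2/7))/(-62 + Q) = (4/7 + Q - o**2/7)/(-62 + Q))
z(R(11), -143) + p(-199, 196) = (4 - (-5/11)**2 + 7*(-143))/(7*(-62 - 143)) - 97 = (1/7)*(4 - (-5*1/11)**2 - 1001)/(-205) - 97 = (1/7)*(-1/205)*(4 - (-5/11)**2 - 1001) - 97 = (1/7)*(-1/205)*(4 - 1*25/121 - 1001) - 97 = (1/7)*(-1/205)*(4 - 25/121 - 1001) - 97 = (1/7)*(-1/205)*(-120662/121) - 97 = 120662/173635 - 97 = -16721933/173635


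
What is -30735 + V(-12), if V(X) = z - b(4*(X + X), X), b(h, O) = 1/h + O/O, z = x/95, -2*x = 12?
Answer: -280312801/9120 ≈ -30736.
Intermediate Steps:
x = -6 (x = -1/2*12 = -6)
z = -6/95 ≈ -0.063158
b(h, O) = 1 + 1/h (b(h, O) = 1/h + 1 = 1 + 1/h)
V(X) = -6/95 - (1 + 8*X)/(8*X) (V(X) = -6/95 - (1 + 4*(X + X))/(4*(X + X)) = -6/95 - (1 + 4*(2*X))/(4*(2*X)) = -6/95 - (1 + 8*X)/(8*X))
-30735 + V(-12) = -30735 + (1/760)*(-95 - 808*(-12))/(-12) = -30735 + (1/760)*(-1/12)*(-95 + 9696) = -30735 + (1/760)*(-1/12)*9601 = -30735 - 9601/9120 = -280312801/9120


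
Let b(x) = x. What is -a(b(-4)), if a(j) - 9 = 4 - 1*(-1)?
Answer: -14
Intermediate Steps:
a(j) = 14 (a(j) = 9 + (4 - 1*(-1)) = 9 + (4 + 1) = 9 + 5 = 14)
-a(b(-4)) = -1*14 = -14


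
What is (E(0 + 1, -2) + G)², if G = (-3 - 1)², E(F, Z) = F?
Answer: 289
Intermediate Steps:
G = 16 (G = (-4)² = 16)
(E(0 + 1, -2) + G)² = ((0 + 1) + 16)² = (1 + 16)² = 17² = 289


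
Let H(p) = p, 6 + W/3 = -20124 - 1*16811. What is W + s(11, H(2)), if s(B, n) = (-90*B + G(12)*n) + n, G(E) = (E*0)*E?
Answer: -111811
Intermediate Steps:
W = -110823 (W = -18 + 3*(-20124 - 1*16811) = -18 + 3*(-20124 - 16811) = -18 + 3*(-36935) = -18 - 110805 = -110823)
G(E) = 0 (G(E) = 0*E = 0)
s(B, n) = n - 90*B (s(B, n) = (-90*B + 0*n) + n = (-90*B + 0) + n = -90*B + n = n - 90*B)
W + s(11, H(2)) = -110823 + (2 - 90*11) = -110823 + (2 - 990) = -110823 - 988 = -111811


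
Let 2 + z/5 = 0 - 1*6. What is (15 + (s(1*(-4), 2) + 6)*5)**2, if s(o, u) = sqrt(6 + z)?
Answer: 1175 + 450*I*sqrt(34) ≈ 1175.0 + 2623.9*I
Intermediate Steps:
z = -40 (z = -10 + 5*(0 - 1*6) = -10 + 5*(0 - 6) = -10 + 5*(-6) = -10 - 30 = -40)
s(o, u) = I*sqrt(34) (s(o, u) = sqrt(6 - 40) = sqrt(-34) = I*sqrt(34))
(15 + (s(1*(-4), 2) + 6)*5)**2 = (15 + (I*sqrt(34) + 6)*5)**2 = (15 + (6 + I*sqrt(34))*5)**2 = (15 + (30 + 5*I*sqrt(34)))**2 = (45 + 5*I*sqrt(34))**2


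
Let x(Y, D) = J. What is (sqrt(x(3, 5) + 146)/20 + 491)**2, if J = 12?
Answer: (9820 + sqrt(158))**2/400 ≈ 2.4170e+5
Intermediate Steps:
x(Y, D) = 12
(sqrt(x(3, 5) + 146)/20 + 491)**2 = (sqrt(12 + 146)/20 + 491)**2 = (sqrt(158)*(1/20) + 491)**2 = (sqrt(158)/20 + 491)**2 = (491 + sqrt(158)/20)**2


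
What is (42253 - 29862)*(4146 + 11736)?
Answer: 196793862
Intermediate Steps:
(42253 - 29862)*(4146 + 11736) = 12391*15882 = 196793862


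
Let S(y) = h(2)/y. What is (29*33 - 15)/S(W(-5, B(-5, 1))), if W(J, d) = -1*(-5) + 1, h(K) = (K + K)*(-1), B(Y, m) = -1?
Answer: -1413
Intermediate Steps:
h(K) = -2*K (h(K) = (2*K)*(-1) = -2*K)
W(J, d) = 6 (W(J, d) = 5 + 1 = 6)
S(y) = -4/y (S(y) = (-2*2)/y = -4/y)
(29*33 - 15)/S(W(-5, B(-5, 1))) = (29*33 - 15)/((-4/6)) = (957 - 15)/((-4*⅙)) = 942/(-⅔) = 942*(-3/2) = -1413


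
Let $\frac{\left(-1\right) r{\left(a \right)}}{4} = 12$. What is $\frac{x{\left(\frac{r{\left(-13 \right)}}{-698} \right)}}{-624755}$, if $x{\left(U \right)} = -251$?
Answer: $\frac{251}{624755} \approx 0.00040176$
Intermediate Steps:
$r{\left(a \right)} = -48$ ($r{\left(a \right)} = \left(-4\right) 12 = -48$)
$\frac{x{\left(\frac{r{\left(-13 \right)}}{-698} \right)}}{-624755} = - \frac{251}{-624755} = \left(-251\right) \left(- \frac{1}{624755}\right) = \frac{251}{624755}$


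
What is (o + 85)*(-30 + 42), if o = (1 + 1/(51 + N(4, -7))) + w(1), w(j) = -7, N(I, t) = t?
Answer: 10431/11 ≈ 948.27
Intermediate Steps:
o = -263/44 (o = (1 + 1/(51 - 7)) - 7 = (1 + 1/44) - 7 = 45/44 - 7 = -263/44 ≈ -5.9773)
(o + 85)*(-30 + 42) = (-263/44 + 85)*(-30 + 42) = (3477/44)*12 = 10431/11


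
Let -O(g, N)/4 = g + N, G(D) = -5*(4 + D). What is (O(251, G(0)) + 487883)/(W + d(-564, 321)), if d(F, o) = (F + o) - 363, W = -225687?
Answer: -486959/226293 ≈ -2.1519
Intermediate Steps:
G(D) = -20 - 5*D
d(F, o) = -363 + F + o
O(g, N) = -4*N - 4*g (O(g, N) = -4*(g + N) = -4*(N + g) = -4*N - 4*g)
(O(251, G(0)) + 487883)/(W + d(-564, 321)) = ((-4*(-20 - 5*0) - 4*251) + 487883)/(-225687 + (-363 - 564 + 321)) = ((-4*(-20 + 0) - 1004) + 487883)/(-225687 - 606) = ((-4*(-20) - 1004) + 487883)/(-226293) = ((80 - 1004) + 487883)*(-1/226293) = (-924 + 487883)*(-1/226293) = 486959*(-1/226293) = -486959/226293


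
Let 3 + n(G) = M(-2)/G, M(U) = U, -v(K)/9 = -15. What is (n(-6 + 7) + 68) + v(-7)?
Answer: 198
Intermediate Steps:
v(K) = 135 (v(K) = -9*(-15) = 135)
n(G) = -3 - 2/G
(n(-6 + 7) + 68) + v(-7) = ((-3 - 2/(-6 + 7)) + 68) + 135 = ((-3 - 2/1) + 68) + 135 = ((-3 - 2*1) + 68) + 135 = ((-3 - 2) + 68) + 135 = (-5 + 68) + 135 = 63 + 135 = 198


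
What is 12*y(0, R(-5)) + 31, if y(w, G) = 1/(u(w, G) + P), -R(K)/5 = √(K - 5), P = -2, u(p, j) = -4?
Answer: 29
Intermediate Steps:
R(K) = -5*√(-5 + K) (R(K) = -5*√(K - 5) = -5*√(-5 + K))
y(w, G) = -⅙ (y(w, G) = 1/(-4 - 2) = 1/(-6) = -⅙)
12*y(0, R(-5)) + 31 = 12*(-⅙) + 31 = -2 + 31 = 29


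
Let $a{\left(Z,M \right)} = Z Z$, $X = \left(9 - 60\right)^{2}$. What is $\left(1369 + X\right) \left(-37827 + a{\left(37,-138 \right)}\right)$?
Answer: $-144738260$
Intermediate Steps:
$X = 2601$ ($X = \left(-51\right)^{2} = 2601$)
$a{\left(Z,M \right)} = Z^{2}$
$\left(1369 + X\right) \left(-37827 + a{\left(37,-138 \right)}\right) = \left(1369 + 2601\right) \left(-37827 + 37^{2}\right) = 3970 \left(-37827 + 1369\right) = 3970 \left(-36458\right) = -144738260$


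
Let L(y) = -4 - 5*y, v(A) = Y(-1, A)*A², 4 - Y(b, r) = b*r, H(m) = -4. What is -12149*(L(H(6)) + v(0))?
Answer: -194384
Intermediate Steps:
Y(b, r) = 4 - b*r
v(A) = A²*(4 + A) (v(A) = (4 - 1*(-1)*A)*A² = (4 + A)*A² = A²*(4 + A))
-12149*(L(H(6)) + v(0)) = -12149*((-4 - 5*(-4)) + 0²*(4 + 0)) = -12149*((-4 + 20) + 0*4) = -12149*(16 + 0) = -12149*16 = -194384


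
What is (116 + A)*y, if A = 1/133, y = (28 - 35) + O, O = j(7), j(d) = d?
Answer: 0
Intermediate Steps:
O = 7
y = 0 (y = (28 - 35) + 7 = -7 + 7 = 0)
A = 1/133 ≈ 0.0075188
(116 + A)*y = (116 + 1/133)*0 = (15429/133)*0 = 0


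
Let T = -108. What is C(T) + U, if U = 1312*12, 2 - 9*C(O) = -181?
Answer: 47293/3 ≈ 15764.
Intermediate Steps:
C(O) = 61/3 (C(O) = 2/9 - ⅑*(-181) = 2/9 + 181/9 = 61/3)
U = 15744
C(T) + U = 61/3 + 15744 = 47293/3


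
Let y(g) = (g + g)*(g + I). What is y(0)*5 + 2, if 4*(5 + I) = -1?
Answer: 2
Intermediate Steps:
I = -21/4 (I = -5 + (¼)*(-1) = -5 - ¼ = -21/4 ≈ -5.2500)
y(g) = 2*g*(-21/4 + g) (y(g) = (g + g)*(g - 21/4) = (2*g)*(-21/4 + g) = 2*g*(-21/4 + g))
y(0)*5 + 2 = ((½)*0*(-21 + 4*0))*5 + 2 = ((½)*0*(-21 + 0))*5 + 2 = ((½)*0*(-21))*5 + 2 = 0*5 + 2 = 0 + 2 = 2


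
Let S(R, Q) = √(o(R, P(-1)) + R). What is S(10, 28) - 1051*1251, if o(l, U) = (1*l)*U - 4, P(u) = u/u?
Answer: -1314797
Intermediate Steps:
P(u) = 1
o(l, U) = -4 + U*l (o(l, U) = l*U - 4 = U*l - 4 = -4 + U*l)
S(R, Q) = √(-4 + 2*R) (S(R, Q) = √((-4 + 1*R) + R) = √((-4 + R) + R) = √(-4 + 2*R))
S(10, 28) - 1051*1251 = √(-4 + 2*10) - 1051*1251 = √(-4 + 20) - 1314801 = √16 - 1314801 = 4 - 1314801 = -1314797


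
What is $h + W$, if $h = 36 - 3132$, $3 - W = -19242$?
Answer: $16149$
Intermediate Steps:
$W = 19245$ ($W = 3 - -19242 = 3 + 19242 = 19245$)
$h = -3096$ ($h = 36 - 3132 = -3096$)
$h + W = -3096 + 19245 = 16149$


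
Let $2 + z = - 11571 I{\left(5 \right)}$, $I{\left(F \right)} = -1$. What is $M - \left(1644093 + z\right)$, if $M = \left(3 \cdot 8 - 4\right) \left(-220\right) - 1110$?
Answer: $-1661172$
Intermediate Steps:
$z = 11569$ ($z = -2 - -11571 = -2 + 11571 = 11569$)
$M = -5510$ ($M = \left(24 - 4\right) \left(-220\right) - 1110 = 20 \left(-220\right) - 1110 = -4400 - 1110 = -5510$)
$M - \left(1644093 + z\right) = -5510 - \left(1644093 + 11569\right) = -5510 - 1655662 = -1661172$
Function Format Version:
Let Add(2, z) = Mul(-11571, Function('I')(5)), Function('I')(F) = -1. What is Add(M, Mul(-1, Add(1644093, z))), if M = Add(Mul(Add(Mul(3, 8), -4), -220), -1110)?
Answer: -1661172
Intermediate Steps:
z = 11569 (z = Add(-2, Mul(-11571, -1)) = Add(-2, 11571) = 11569)
M = -5510 (M = Add(Mul(Add(24, -4), -220), -1110) = Add(Mul(20, -220), -1110) = Add(-4400, -1110) = -5510)
Add(M, Mul(-1, Add(1644093, z))) = Add(-5510, Mul(-1, Add(1644093, 11569))) = Add(-5510, Mul(-1, 1655662)) = Add(-5510, -1655662) = -1661172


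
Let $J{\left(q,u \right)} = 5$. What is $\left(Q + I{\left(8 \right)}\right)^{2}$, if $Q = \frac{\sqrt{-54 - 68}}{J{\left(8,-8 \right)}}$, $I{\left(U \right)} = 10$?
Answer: $\frac{\left(50 + i \sqrt{122}\right)^{2}}{25} \approx 95.12 + 44.181 i$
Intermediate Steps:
$Q = \frac{i \sqrt{122}}{5}$ ($Q = \frac{\sqrt{-54 - 68}}{5} = \sqrt{-122} \cdot \frac{1}{5} = i \sqrt{122} \cdot \frac{1}{5} = \frac{i \sqrt{122}}{5} \approx 2.2091 i$)
$\left(Q + I{\left(8 \right)}\right)^{2} = \left(\frac{i \sqrt{122}}{5} + 10\right)^{2} = \left(10 + \frac{i \sqrt{122}}{5}\right)^{2}$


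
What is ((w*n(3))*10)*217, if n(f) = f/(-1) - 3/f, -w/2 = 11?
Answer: 190960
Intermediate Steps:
w = -22 (w = -2*11 = -22)
n(f) = -f - 3/f (n(f) = f*(-1) - 3/f = -f - 3/f)
((w*n(3))*10)*217 = (-22*(-1*3 - 3/3)*10)*217 = (-22*(-3 - 3*⅓)*10)*217 = (-22*(-3 - 1)*10)*217 = (-22*(-4)*10)*217 = (88*10)*217 = 880*217 = 190960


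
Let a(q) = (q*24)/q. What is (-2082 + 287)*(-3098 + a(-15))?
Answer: 5517830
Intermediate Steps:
a(q) = 24 (a(q) = (24*q)/q = 24)
(-2082 + 287)*(-3098 + a(-15)) = (-2082 + 287)*(-3098 + 24) = -1795*(-3074) = 5517830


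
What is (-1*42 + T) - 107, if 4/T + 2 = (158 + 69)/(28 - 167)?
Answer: -75801/505 ≈ -150.10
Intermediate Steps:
T = -556/505 (T = 4/(-2 + (158 + 69)/(28 - 167)) = 4/(-2 + 227/(-139)) = 4/(-2 + 227*(-1/139)) = 4/(-2 - 227/139) = 4/(-505/139) = 4*(-139/505) = -556/505 ≈ -1.1010)
(-1*42 + T) - 107 = (-1*42 - 556/505) - 107 = (-42 - 556/505) - 107 = -21766/505 - 107 = -75801/505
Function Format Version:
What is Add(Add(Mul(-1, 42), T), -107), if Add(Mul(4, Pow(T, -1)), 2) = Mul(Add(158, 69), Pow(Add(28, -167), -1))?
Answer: Rational(-75801, 505) ≈ -150.10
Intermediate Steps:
T = Rational(-556, 505) (T = Mul(4, Pow(Add(-2, Mul(Add(158, 69), Pow(Add(28, -167), -1))), -1)) = Mul(4, Pow(Add(-2, Mul(227, Pow(-139, -1))), -1)) = Mul(4, Pow(Add(-2, Mul(227, Rational(-1, 139))), -1)) = Mul(4, Pow(Add(-2, Rational(-227, 139)), -1)) = Mul(4, Pow(Rational(-505, 139), -1)) = Mul(4, Rational(-139, 505)) = Rational(-556, 505) ≈ -1.1010)
Add(Add(Mul(-1, 42), T), -107) = Add(Add(Mul(-1, 42), Rational(-556, 505)), -107) = Add(Add(-42, Rational(-556, 505)), -107) = Add(Rational(-21766, 505), -107) = Rational(-75801, 505)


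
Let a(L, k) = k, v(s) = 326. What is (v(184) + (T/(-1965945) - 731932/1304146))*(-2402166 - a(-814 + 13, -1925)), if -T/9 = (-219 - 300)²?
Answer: -335052557874387916499/427313217995 ≈ -7.8409e+8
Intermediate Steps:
T = -2424249 (T = -9*(-219 - 300)² = -9*(-519)² = -9*269361 = -2424249)
(v(184) + (T/(-1965945) - 731932/1304146))*(-2402166 - a(-814 + 13, -1925)) = (326 + (-2424249/(-1965945) - 731932/1304146))*(-2402166 - 1*(-1925)) = (326 + (-2424249*(-1/1965945) - 731932*1/1304146))*(-2402166 + 1925) = (326 + (808083/655315 - 365966/652073))*(-2400241) = (326 + 287106096769/427313217995)*(-2400241) = (139591215163139/427313217995)*(-2400241) = -335052557874387916499/427313217995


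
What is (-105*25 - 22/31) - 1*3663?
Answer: -194950/31 ≈ -6288.7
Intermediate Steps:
(-105*25 - 22/31) - 1*3663 = (-2625 - 22*1/31) - 3663 = (-2625 - 22/31) - 3663 = -81397/31 - 3663 = -194950/31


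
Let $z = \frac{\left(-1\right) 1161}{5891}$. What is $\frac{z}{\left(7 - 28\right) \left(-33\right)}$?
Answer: $- \frac{3}{10549} \approx -0.00028439$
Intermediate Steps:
$z = - \frac{27}{137}$ ($z = \left(-1161\right) \frac{1}{5891} = - \frac{27}{137} \approx -0.19708$)
$\frac{z}{\left(7 - 28\right) \left(-33\right)} = - \frac{27}{137 \left(7 - 28\right) \left(-33\right)} = - \frac{27}{137 \left(\left(-21\right) \left(-33\right)\right)} = - \frac{27}{137 \cdot 693} = \left(- \frac{27}{137}\right) \frac{1}{693} = - \frac{3}{10549}$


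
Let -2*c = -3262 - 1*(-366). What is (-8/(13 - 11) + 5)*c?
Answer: 1448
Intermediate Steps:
c = 1448 (c = -(-3262 - 1*(-366))/2 = -(-3262 + 366)/2 = -½*(-2896) = 1448)
(-8/(13 - 11) + 5)*c = (-8/(13 - 11) + 5)*1448 = (-8/2 + 5)*1448 = (-8*½ + 5)*1448 = (-4 + 5)*1448 = 1*1448 = 1448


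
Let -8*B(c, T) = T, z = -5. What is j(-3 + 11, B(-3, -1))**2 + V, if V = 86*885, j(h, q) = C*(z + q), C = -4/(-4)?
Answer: 4872561/64 ≈ 76134.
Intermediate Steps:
C = 1 (C = -4*(-1/4) = 1)
B(c, T) = -T/8
j(h, q) = -5 + q (j(h, q) = 1*(-5 + q) = -5 + q)
V = 76110
j(-3 + 11, B(-3, -1))**2 + V = (-5 - 1/8*(-1))**2 + 76110 = (-5 + 1/8)**2 + 76110 = (-39/8)**2 + 76110 = 1521/64 + 76110 = 4872561/64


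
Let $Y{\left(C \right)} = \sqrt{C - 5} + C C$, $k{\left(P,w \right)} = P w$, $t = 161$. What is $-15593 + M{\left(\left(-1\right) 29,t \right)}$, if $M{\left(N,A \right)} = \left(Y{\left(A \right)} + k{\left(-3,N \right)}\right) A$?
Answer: $4171695 + 322 \sqrt{39} \approx 4.1737 \cdot 10^{6}$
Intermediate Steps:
$Y{\left(C \right)} = C^{2} + \sqrt{-5 + C}$ ($Y{\left(C \right)} = \sqrt{-5 + C} + C^{2} = C^{2} + \sqrt{-5 + C}$)
$M{\left(N,A \right)} = A \left(A^{2} + \sqrt{-5 + A} - 3 N\right)$ ($M{\left(N,A \right)} = \left(\left(A^{2} + \sqrt{-5 + A}\right) - 3 N\right) A = \left(A^{2} + \sqrt{-5 + A} - 3 N\right) A = A \left(A^{2} + \sqrt{-5 + A} - 3 N\right)$)
$-15593 + M{\left(\left(-1\right) 29,t \right)} = -15593 + 161 \left(161^{2} + \sqrt{-5 + 161} - 3 \left(\left(-1\right) 29\right)\right) = -15593 + 161 \left(25921 + \sqrt{156} - -87\right) = -15593 + 161 \left(25921 + 2 \sqrt{39} + 87\right) = -15593 + 161 \left(26008 + 2 \sqrt{39}\right) = -15593 + \left(4187288 + 322 \sqrt{39}\right) = 4171695 + 322 \sqrt{39}$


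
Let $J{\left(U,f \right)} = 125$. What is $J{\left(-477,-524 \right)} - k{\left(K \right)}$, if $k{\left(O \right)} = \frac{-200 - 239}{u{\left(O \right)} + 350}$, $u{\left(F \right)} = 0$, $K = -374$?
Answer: $\frac{44189}{350} \approx 126.25$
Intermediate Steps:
$k{\left(O \right)} = - \frac{439}{350}$ ($k{\left(O \right)} = \frac{-200 - 239}{0 + 350} = - \frac{439}{350}$)
$J{\left(-477,-524 \right)} - k{\left(K \right)} = 125 - - \frac{439}{350} = 125 + \frac{439}{350} = \frac{44189}{350}$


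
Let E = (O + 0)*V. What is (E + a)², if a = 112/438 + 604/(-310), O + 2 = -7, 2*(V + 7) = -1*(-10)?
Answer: 306419816704/1152263025 ≈ 265.93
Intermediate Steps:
V = -2 (V = -7 + (-1*(-10))/2 = -7 + (½)*10 = -7 + 5 = -2)
O = -9 (O = -2 - 7 = -9)
a = -57458/33945 (a = 112*(1/438) + 604*(-1/310) = 56/219 - 302/155 = -57458/33945 ≈ -1.6927)
E = 18 (E = (-9 + 0)*(-2) = -9*(-2) = 18)
(E + a)² = (18 - 57458/33945)² = (553552/33945)² = 306419816704/1152263025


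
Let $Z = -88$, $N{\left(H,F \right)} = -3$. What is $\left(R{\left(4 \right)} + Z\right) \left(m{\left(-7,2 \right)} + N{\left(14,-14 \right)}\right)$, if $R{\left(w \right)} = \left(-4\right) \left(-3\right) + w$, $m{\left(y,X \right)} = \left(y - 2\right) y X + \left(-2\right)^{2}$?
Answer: $-9144$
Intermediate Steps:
$m{\left(y,X \right)} = 4 + X y \left(-2 + y\right)$ ($m{\left(y,X \right)} = \left(-2 + y\right) y X + 4 = y \left(-2 + y\right) X + 4 = X y \left(-2 + y\right) + 4 = 4 + X y \left(-2 + y\right)$)
$R{\left(w \right)} = 12 + w$
$\left(R{\left(4 \right)} + Z\right) \left(m{\left(-7,2 \right)} + N{\left(14,-14 \right)}\right) = \left(\left(12 + 4\right) - 88\right) \left(\left(4 + 2 \left(-7\right)^{2} - 4 \left(-7\right)\right) - 3\right) = \left(16 - 88\right) \left(\left(4 + 2 \cdot 49 + 28\right) - 3\right) = - 72 \left(\left(4 + 98 + 28\right) - 3\right) = - 72 \left(130 - 3\right) = \left(-72\right) 127 = -9144$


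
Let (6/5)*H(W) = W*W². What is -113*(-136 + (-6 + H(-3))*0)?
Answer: 15368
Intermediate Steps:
H(W) = 5*W³/6 (H(W) = 5*(W*W²)/6 = 5*W³/6)
-113*(-136 + (-6 + H(-3))*0) = -113*(-136 + (-6 + (⅚)*(-3)³)*0) = -113*(-136 + (-6 + (⅚)*(-27))*0) = -113*(-136 + (-6 - 45/2)*0) = -113*(-136 - 57/2*0) = -113*(-136 + 0) = -113*(-136) = 15368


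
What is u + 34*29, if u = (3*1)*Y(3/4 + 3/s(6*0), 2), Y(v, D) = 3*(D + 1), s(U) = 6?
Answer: 1013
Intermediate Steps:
Y(v, D) = 3 + 3*D (Y(v, D) = 3*(1 + D) = 3 + 3*D)
u = 27 (u = (3*1)*(3 + 3*2) = 3*(3 + 6) = 3*9 = 27)
u + 34*29 = 27 + 34*29 = 27 + 986 = 1013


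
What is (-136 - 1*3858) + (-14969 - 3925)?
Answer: -22888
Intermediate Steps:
(-136 - 1*3858) + (-14969 - 3925) = (-136 - 3858) - 18894 = -3994 - 18894 = -22888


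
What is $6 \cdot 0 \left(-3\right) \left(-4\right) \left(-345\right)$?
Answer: $0$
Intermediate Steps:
$6 \cdot 0 \left(-3\right) \left(-4\right) \left(-345\right) = 6 \cdot 0 \left(-4\right) \left(-345\right) = 0 \left(-4\right) \left(-345\right) = 0 \left(-345\right) = 0$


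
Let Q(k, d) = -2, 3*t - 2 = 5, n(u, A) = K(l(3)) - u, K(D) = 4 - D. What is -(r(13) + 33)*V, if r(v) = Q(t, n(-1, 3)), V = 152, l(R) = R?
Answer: -4712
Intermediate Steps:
n(u, A) = 1 - u (n(u, A) = (4 - 1*3) - u = (4 - 3) - u = 1 - u)
t = 7/3 (t = 2/3 + (1/3)*5 = 2/3 + 5/3 = 7/3 ≈ 2.3333)
r(v) = -2
-(r(13) + 33)*V = -(-2 + 33)*152 = -31*152 = -1*4712 = -4712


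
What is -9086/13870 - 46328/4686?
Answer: -171286589/16248705 ≈ -10.542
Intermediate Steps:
-9086/13870 - 46328/4686 = -9086*1/13870 - 46328*1/4686 = -4543/6935 - 23164/2343 = -171286589/16248705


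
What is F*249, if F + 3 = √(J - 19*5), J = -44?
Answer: -747 + 249*I*√139 ≈ -747.0 + 2935.7*I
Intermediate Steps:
F = -3 + I*√139 (F = -3 + √(-44 - 19*5) = -3 + √(-44 - 95) = -3 + √(-139) = -3 + I*√139 ≈ -3.0 + 11.79*I)
F*249 = (-3 + I*√139)*249 = -747 + 249*I*√139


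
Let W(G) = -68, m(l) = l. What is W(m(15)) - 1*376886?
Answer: -376954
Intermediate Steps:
W(m(15)) - 1*376886 = -68 - 1*376886 = -68 - 376886 = -376954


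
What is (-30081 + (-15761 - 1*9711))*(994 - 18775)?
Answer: 987787893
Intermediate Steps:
(-30081 + (-15761 - 1*9711))*(994 - 18775) = (-30081 + (-15761 - 9711))*(-17781) = (-30081 - 25472)*(-17781) = -55553*(-17781) = 987787893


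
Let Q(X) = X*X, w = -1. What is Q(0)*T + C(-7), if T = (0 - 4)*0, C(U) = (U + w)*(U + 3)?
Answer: 32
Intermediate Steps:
C(U) = (-1 + U)*(3 + U) (C(U) = (U - 1)*(U + 3) = (-1 + U)*(3 + U))
T = 0 (T = -4*0 = 0)
Q(X) = X**2
Q(0)*T + C(-7) = 0**2*0 + (-3 + (-7)**2 + 2*(-7)) = 0*0 + (-3 + 49 - 14) = 0 + 32 = 32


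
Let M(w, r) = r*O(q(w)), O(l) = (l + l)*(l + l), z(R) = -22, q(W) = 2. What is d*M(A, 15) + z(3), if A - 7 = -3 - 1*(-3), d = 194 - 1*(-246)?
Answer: 105578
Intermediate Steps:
d = 440 (d = 194 + 246 = 440)
O(l) = 4*l**2 (O(l) = (2*l)*(2*l) = 4*l**2)
A = 7 (A = 7 + (-3 - 1*(-3)) = 7 + (-3 + 3) = 7 + 0 = 7)
M(w, r) = 16*r (M(w, r) = r*(4*2**2) = r*(4*4) = r*16 = 16*r)
d*M(A, 15) + z(3) = 440*(16*15) - 22 = 440*240 - 22 = 105600 - 22 = 105578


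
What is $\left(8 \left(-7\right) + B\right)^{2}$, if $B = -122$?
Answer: $31684$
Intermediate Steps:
$\left(8 \left(-7\right) + B\right)^{2} = \left(8 \left(-7\right) - 122\right)^{2} = \left(-56 - 122\right)^{2} = \left(-178\right)^{2} = 31684$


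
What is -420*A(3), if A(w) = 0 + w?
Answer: -1260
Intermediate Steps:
A(w) = w
-420*A(3) = -420*3 = -1260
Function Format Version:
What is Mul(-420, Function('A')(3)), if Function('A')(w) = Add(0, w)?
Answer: -1260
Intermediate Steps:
Function('A')(w) = w
Mul(-420, Function('A')(3)) = Mul(-420, 3) = -1260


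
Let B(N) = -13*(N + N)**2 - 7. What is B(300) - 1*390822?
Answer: -5070829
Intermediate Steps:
B(N) = -7 - 52*N**2 (B(N) = -13*4*N**2 - 7 = -52*N**2 - 7 = -7 - 52*N**2)
B(300) - 1*390822 = (-7 - 52*300**2) - 1*390822 = (-7 - 52*90000) - 390822 = (-7 - 4680000) - 390822 = -4680007 - 390822 = -5070829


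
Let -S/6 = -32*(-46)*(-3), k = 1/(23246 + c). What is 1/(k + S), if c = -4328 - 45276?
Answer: 26358/698381567 ≈ 3.7742e-5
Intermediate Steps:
c = -49604
k = -1/26358 (k = 1/(23246 - 49604) = 1/(-26358) = -1/26358 ≈ -3.7939e-5)
S = 26496 (S = -6*(-32*(-46))*(-3) = -8832*(-3) = -6*(-4416) = 26496)
1/(k + S) = 1/(-1/26358 + 26496) = 1/(698381567/26358) = 26358/698381567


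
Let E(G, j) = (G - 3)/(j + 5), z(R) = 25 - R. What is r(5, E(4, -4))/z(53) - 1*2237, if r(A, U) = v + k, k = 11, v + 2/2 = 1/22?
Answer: -1378213/616 ≈ -2237.4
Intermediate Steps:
v = -21/22 (v = -1 + 1/22 = -21/22 ≈ -0.95455)
E(G, j) = (-3 + G)/(5 + j)
r(A, U) = 221/22 (r(A, U) = -21/22 + 11 = 221/22)
r(5, E(4, -4))/z(53) - 1*2237 = 221/(22*(25 - 1*53)) - 1*2237 = 221/(22*(25 - 53)) - 2237 = (221/22)/(-28) - 2237 = (221/22)*(-1/28) - 2237 = -221/616 - 2237 = -1378213/616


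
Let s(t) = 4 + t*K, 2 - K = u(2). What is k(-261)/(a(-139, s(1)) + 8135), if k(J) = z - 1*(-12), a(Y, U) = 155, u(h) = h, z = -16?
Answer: -2/4145 ≈ -0.00048251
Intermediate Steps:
K = 0 (K = 2 - 1*2 = 2 - 2 = 0)
s(t) = 4 (s(t) = 4 + t*0 = 4 + 0 = 4)
k(J) = -4 (k(J) = -16 - 1*(-12) = -16 + 12 = -4)
k(-261)/(a(-139, s(1)) + 8135) = -4/(155 + 8135) = -4/8290 = -4*1/8290 = -2/4145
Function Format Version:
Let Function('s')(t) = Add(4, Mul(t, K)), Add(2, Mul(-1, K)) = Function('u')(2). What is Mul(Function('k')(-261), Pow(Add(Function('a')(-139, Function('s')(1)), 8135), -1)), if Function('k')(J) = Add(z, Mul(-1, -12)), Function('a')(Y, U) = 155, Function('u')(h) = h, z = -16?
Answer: Rational(-2, 4145) ≈ -0.00048251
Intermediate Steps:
K = 0 (K = Add(2, Mul(-1, 2)) = Add(2, -2) = 0)
Function('s')(t) = 4 (Function('s')(t) = Add(4, Mul(t, 0)) = Add(4, 0) = 4)
Function('k')(J) = -4 (Function('k')(J) = Add(-16, Mul(-1, -12)) = Add(-16, 12) = -4)
Mul(Function('k')(-261), Pow(Add(Function('a')(-139, Function('s')(1)), 8135), -1)) = Mul(-4, Pow(Add(155, 8135), -1)) = Mul(-4, Pow(8290, -1)) = Mul(-4, Rational(1, 8290)) = Rational(-2, 4145)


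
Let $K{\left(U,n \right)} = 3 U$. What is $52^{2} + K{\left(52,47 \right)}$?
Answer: $2860$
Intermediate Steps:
$52^{2} + K{\left(52,47 \right)} = 52^{2} + 3 \cdot 52 = 2704 + 156 = 2860$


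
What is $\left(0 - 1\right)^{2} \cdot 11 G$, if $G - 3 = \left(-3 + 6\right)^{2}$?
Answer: $132$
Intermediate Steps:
$G = 12$ ($G = 3 + \left(-3 + 6\right)^{2} = 3 + 3^{2} = 3 + 9 = 12$)
$\left(0 - 1\right)^{2} \cdot 11 G = \left(0 - 1\right)^{2} \cdot 11 \cdot 12 = \left(-1\right)^{2} \cdot 11 \cdot 12 = 1 \cdot 11 \cdot 12 = 11 \cdot 12 = 132$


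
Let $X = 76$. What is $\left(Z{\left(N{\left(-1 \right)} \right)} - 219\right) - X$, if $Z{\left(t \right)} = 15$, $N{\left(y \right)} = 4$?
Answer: $-280$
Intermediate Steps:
$\left(Z{\left(N{\left(-1 \right)} \right)} - 219\right) - X = \left(15 - 219\right) - 76 = -204 - 76 = -280$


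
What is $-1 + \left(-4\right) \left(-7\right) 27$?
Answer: $755$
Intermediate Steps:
$-1 + \left(-4\right) \left(-7\right) 27 = -1 + 28 \cdot 27 = -1 + 756 = 755$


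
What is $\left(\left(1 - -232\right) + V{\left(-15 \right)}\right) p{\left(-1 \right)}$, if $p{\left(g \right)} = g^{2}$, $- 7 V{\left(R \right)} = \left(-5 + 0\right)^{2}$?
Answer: $\frac{1606}{7} \approx 229.43$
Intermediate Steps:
$V{\left(R \right)} = - \frac{25}{7}$ ($V{\left(R \right)} = - \frac{\left(-5 + 0\right)^{2}}{7} = - \frac{\left(-5\right)^{2}}{7} = \left(- \frac{1}{7}\right) 25 = - \frac{25}{7}$)
$\left(\left(1 - -232\right) + V{\left(-15 \right)}\right) p{\left(-1 \right)} = \left(\left(1 - -232\right) - \frac{25}{7}\right) \left(-1\right)^{2} = \left(\left(1 + 232\right) - \frac{25}{7}\right) 1 = \left(233 - \frac{25}{7}\right) 1 = \frac{1606}{7} \cdot 1 = \frac{1606}{7}$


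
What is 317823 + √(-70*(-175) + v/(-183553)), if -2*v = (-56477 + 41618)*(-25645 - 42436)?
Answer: 317823 + √2022263635385374/367106 ≈ 3.1795e+5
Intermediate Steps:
v = -1011615579/2 (v = -(-56477 + 41618)*(-25645 - 42436)/2 = -(-14859)*(-68081)/2 = -½*1011615579 = -1011615579/2 ≈ -5.0581e+8)
317823 + √(-70*(-175) + v/(-183553)) = 317823 + √(-70*(-175) - 1011615579/2/(-183553)) = 317823 + √(12250 - 1011615579/2*(-1/183553)) = 317823 + √(12250 + 1011615579/367106) = 317823 + √(5508664079/367106) = 317823 + √2022263635385374/367106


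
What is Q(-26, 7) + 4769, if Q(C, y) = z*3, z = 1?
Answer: 4772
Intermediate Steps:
Q(C, y) = 3 (Q(C, y) = 1*3 = 3)
Q(-26, 7) + 4769 = 3 + 4769 = 4772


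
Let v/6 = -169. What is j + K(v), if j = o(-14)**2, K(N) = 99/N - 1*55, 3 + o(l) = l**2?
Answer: 12571539/338 ≈ 37194.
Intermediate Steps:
v = -1014 (v = 6*(-169) = -1014)
o(l) = -3 + l**2
K(N) = -55 + 99/N (K(N) = 99/N - 55 = -55 + 99/N)
j = 37249 (j = (-3 + (-14)**2)**2 = (-3 + 196)**2 = 193**2 = 37249)
j + K(v) = 37249 + (-55 + 99/(-1014)) = 37249 + (-55 + 99*(-1/1014)) = 37249 + (-55 - 33/338) = 37249 - 18623/338 = 12571539/338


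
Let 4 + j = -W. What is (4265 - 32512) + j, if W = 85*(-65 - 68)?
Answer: -16946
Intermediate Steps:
W = -11305 (W = 85*(-133) = -11305)
j = 11301 (j = -4 - 1*(-11305) = -4 + 11305 = 11301)
(4265 - 32512) + j = (4265 - 32512) + 11301 = -28247 + 11301 = -16946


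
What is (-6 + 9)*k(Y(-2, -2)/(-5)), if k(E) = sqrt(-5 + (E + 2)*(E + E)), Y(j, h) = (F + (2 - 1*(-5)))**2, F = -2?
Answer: 15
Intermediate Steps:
Y(j, h) = 25 (Y(j, h) = (-2 + (2 - 1*(-5)))**2 = (-2 + (2 + 5))**2 = (-2 + 7)**2 = 5**2 = 25)
k(E) = sqrt(-5 + 2*E*(2 + E)) (k(E) = sqrt(-5 + (2 + E)*(2*E)) = sqrt(-5 + 2*E*(2 + E)))
(-6 + 9)*k(Y(-2, -2)/(-5)) = (-6 + 9)*sqrt(-5 + 2*(25/(-5))**2 + 4*(25/(-5))) = 3*sqrt(-5 + 2*(25*(-1/5))**2 + 4*(25*(-1/5))) = 3*sqrt(-5 + 2*(-5)**2 + 4*(-5)) = 3*sqrt(-5 + 2*25 - 20) = 3*sqrt(-5 + 50 - 20) = 3*sqrt(25) = 3*5 = 15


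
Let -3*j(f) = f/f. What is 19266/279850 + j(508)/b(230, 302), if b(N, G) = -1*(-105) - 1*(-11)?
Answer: 110771/1679100 ≈ 0.065970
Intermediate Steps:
j(f) = -⅓ (j(f) = -f/(3*f) = -⅓*1 = -⅓)
b(N, G) = 116 (b(N, G) = 105 + 11 = 116)
19266/279850 + j(508)/b(230, 302) = 19266/279850 - ⅓/116 = 19266*(1/279850) - ⅓*1/116 = 9633/139925 - 1/348 = 110771/1679100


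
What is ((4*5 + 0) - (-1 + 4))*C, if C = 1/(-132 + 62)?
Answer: -17/70 ≈ -0.24286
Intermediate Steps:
C = -1/70 (C = 1/(-70) = -1/70 ≈ -0.014286)
((4*5 + 0) - (-1 + 4))*C = ((4*5 + 0) - (-1 + 4))*(-1/70) = ((20 + 0) - 1*3)*(-1/70) = (20 - 3)*(-1/70) = 17*(-1/70) = -17/70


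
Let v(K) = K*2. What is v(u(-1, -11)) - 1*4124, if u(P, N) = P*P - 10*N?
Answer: -3902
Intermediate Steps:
u(P, N) = P² - 10*N
v(K) = 2*K
v(u(-1, -11)) - 1*4124 = 2*((-1)² - 10*(-11)) - 1*4124 = 2*(1 + 110) - 4124 = 2*111 - 4124 = 222 - 4124 = -3902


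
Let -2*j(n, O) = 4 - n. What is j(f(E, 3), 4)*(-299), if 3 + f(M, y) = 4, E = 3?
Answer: 897/2 ≈ 448.50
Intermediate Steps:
f(M, y) = 1 (f(M, y) = -3 + 4 = 1)
j(n, O) = -2 + n/2 (j(n, O) = -(4 - n)/2 = -2 + n/2)
j(f(E, 3), 4)*(-299) = (-2 + (½)*1)*(-299) = (-2 + ½)*(-299) = -3/2*(-299) = 897/2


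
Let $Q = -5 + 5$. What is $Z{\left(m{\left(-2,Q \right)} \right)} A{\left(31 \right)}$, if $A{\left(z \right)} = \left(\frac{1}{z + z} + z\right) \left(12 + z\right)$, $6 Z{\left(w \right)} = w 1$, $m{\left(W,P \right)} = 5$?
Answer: $\frac{137815}{124} \approx 1111.4$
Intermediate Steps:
$Q = 0$
$Z{\left(w \right)} = \frac{w}{6}$ ($Z{\left(w \right)} = \frac{w 1}{6} = \frac{w}{6}$)
$A{\left(z \right)} = \left(12 + z\right) \left(z + \frac{1}{2 z}\right)$ ($A{\left(z \right)} = \left(\frac{1}{2 z} + z\right) \left(12 + z\right) = \left(z + \frac{1}{2 z}\right) \left(12 + z\right) = \left(12 + z\right) \left(z + \frac{1}{2 z}\right)$)
$Z{\left(m{\left(-2,Q \right)} \right)} A{\left(31 \right)} = \frac{1}{6} \cdot 5 \left(\frac{1}{2} + 31^{2} + \frac{6}{31} + 12 \cdot 31\right) = \frac{5 \left(\frac{1}{2} + 961 + 6 \cdot \frac{1}{31} + 372\right)}{6} = \frac{5 \left(\frac{1}{2} + 961 + \frac{6}{31} + 372\right)}{6} = \frac{5}{6} \cdot \frac{82689}{62} = \frac{137815}{124}$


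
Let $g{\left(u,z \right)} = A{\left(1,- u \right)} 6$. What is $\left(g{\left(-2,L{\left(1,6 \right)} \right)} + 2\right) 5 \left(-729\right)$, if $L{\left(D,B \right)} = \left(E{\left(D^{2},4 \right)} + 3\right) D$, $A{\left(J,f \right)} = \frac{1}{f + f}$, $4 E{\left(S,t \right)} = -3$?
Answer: $- \frac{25515}{2} \approx -12758.0$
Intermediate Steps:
$E{\left(S,t \right)} = - \frac{3}{4}$ ($E{\left(S,t \right)} = \frac{1}{4} \left(-3\right) = - \frac{3}{4}$)
$A{\left(J,f \right)} = \frac{1}{2 f}$
$L{\left(D,B \right)} = \frac{9 D}{4}$ ($L{\left(D,B \right)} = \left(- \frac{3}{4} + 3\right) D = \frac{9 D}{4}$)
$g{\left(u,z \right)} = - \frac{3}{u}$ ($g{\left(u,z \right)} = \frac{1}{2 \left(- u\right)} 6 = \frac{\left(-1\right) \frac{1}{u}}{2} \cdot 6 = - \frac{1}{2 u} 6 = - \frac{3}{u}$)
$\left(g{\left(-2,L{\left(1,6 \right)} \right)} + 2\right) 5 \left(-729\right) = \left(- \frac{3}{-2} + 2\right) 5 \left(-729\right) = \left(\left(-3\right) \left(- \frac{1}{2}\right) + 2\right) 5 \left(-729\right) = \left(\frac{3}{2} + 2\right) 5 \left(-729\right) = \frac{7}{2} \cdot 5 \left(-729\right) = \frac{35}{2} \left(-729\right) = - \frac{25515}{2}$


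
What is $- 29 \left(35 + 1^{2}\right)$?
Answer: $-1044$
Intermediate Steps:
$- 29 \left(35 + 1^{2}\right) = - 29 \left(35 + 1\right) = \left(-29\right) 36 = -1044$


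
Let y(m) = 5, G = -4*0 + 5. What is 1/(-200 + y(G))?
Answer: -1/195 ≈ -0.0051282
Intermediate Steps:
G = 5 (G = 0 + 5 = 5)
1/(-200 + y(G)) = 1/(-200 + 5) = 1/(-195) = -1/195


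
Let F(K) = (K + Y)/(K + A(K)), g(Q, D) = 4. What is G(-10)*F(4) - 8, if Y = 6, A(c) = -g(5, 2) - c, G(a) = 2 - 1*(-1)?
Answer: -31/2 ≈ -15.500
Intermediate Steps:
G(a) = 3 (G(a) = 2 + 1 = 3)
A(c) = -4 - c (A(c) = -1*4 - c = -4 - c)
F(K) = -3/2 - K/4 (F(K) = (K + 6)/(K + (-4 - K)) = (6 + K)/(-4) = (6 + K)*(-¼) = -3/2 - K/4)
G(-10)*F(4) - 8 = 3*(-3/2 - ¼*4) - 8 = 3*(-3/2 - 1) - 8 = 3*(-5/2) - 8 = -15/2 - 8 = -31/2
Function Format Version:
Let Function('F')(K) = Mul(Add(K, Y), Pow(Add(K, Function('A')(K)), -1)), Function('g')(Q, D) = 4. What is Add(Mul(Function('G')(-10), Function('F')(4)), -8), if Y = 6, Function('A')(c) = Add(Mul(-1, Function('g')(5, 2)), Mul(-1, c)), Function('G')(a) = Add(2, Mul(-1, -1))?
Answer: Rational(-31, 2) ≈ -15.500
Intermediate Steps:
Function('G')(a) = 3 (Function('G')(a) = Add(2, 1) = 3)
Function('A')(c) = Add(-4, Mul(-1, c)) (Function('A')(c) = Add(Mul(-1, 4), Mul(-1, c)) = Add(-4, Mul(-1, c)))
Function('F')(K) = Add(Rational(-3, 2), Mul(Rational(-1, 4), K)) (Function('F')(K) = Mul(Add(K, 6), Pow(Add(K, Add(-4, Mul(-1, K))), -1)) = Mul(Add(6, K), Pow(-4, -1)) = Mul(Add(6, K), Rational(-1, 4)) = Add(Rational(-3, 2), Mul(Rational(-1, 4), K)))
Add(Mul(Function('G')(-10), Function('F')(4)), -8) = Add(Mul(3, Add(Rational(-3, 2), Mul(Rational(-1, 4), 4))), -8) = Add(Mul(3, Add(Rational(-3, 2), -1)), -8) = Add(Mul(3, Rational(-5, 2)), -8) = Add(Rational(-15, 2), -8) = Rational(-31, 2)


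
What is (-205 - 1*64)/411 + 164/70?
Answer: 24287/14385 ≈ 1.6884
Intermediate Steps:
(-205 - 1*64)/411 + 164/70 = (-205 - 64)*(1/411) + 164*(1/70) = -269*1/411 + 82/35 = -269/411 + 82/35 = 24287/14385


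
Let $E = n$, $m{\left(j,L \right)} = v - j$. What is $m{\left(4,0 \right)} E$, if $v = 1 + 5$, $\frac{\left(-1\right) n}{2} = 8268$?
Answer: $-33072$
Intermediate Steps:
$n = -16536$ ($n = \left(-2\right) 8268 = -16536$)
$v = 6$
$m{\left(j,L \right)} = 6 - j$
$E = -16536$
$m{\left(4,0 \right)} E = \left(6 - 4\right) \left(-16536\right) = 2 \left(-16536\right) = -33072$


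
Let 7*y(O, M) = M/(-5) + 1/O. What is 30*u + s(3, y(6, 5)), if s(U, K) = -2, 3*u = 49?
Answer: 488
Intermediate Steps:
y(O, M) = -M/35 + 1/(7*O) (y(O, M) = (M/(-5) + 1/O)/7 = (M*(-⅕) + 1/O)/7 = (-M/5 + 1/O)/7 = (1/O - M/5)/7 = -M/35 + 1/(7*O))
u = 49/3 (u = (⅓)*49 = 49/3 ≈ 16.333)
30*u + s(3, y(6, 5)) = 30*(49/3) - 2 = 490 - 2 = 488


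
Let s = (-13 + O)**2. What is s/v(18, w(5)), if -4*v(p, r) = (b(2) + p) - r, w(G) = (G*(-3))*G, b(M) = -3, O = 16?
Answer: -2/5 ≈ -0.40000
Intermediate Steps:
w(G) = -3*G**2 (w(G) = (-3*G)*G = -3*G**2)
s = 9 (s = (-13 + 16)**2 = 3**2 = 9)
v(p, r) = 3/4 - p/4 + r/4 (v(p, r) = -((-3 + p) - r)/4 = -(-3 + p - r)/4 = 3/4 - p/4 + r/4)
s/v(18, w(5)) = 9/(3/4 - 1/4*18 + (-3*5**2)/4) = 9/(3/4 - 9/2 + (-3*25)/4) = 9/(3/4 - 9/2 + (1/4)*(-75)) = 9/(3/4 - 9/2 - 75/4) = 9/(-45/2) = 9*(-2/45) = -2/5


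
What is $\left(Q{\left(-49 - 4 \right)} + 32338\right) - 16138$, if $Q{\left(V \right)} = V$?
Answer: $16147$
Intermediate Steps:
$\left(Q{\left(-49 - 4 \right)} + 32338\right) - 16138 = \left(\left(-49 - 4\right) + 32338\right) - 16138 = \left(-53 + 32338\right) - 16138 = 32285 - 16138 = 16147$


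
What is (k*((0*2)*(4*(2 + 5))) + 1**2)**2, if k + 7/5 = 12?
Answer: 1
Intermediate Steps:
k = 53/5 (k = -7/5 + 12 = 53/5 ≈ 10.600)
(k*((0*2)*(4*(2 + 5))) + 1**2)**2 = (53*((0*2)*(4*(2 + 5)))/5 + 1**2)**2 = (53*(0*(4*7))/5 + 1)**2 = (53*(0*28)/5 + 1)**2 = ((53/5)*0 + 1)**2 = (0 + 1)**2 = 1**2 = 1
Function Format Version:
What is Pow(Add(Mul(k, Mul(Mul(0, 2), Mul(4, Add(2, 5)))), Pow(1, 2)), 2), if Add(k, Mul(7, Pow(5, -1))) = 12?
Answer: 1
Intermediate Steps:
k = Rational(53, 5) (k = Add(Rational(-7, 5), 12) = Rational(53, 5) ≈ 10.600)
Pow(Add(Mul(k, Mul(Mul(0, 2), Mul(4, Add(2, 5)))), Pow(1, 2)), 2) = Pow(Add(Mul(Rational(53, 5), Mul(Mul(0, 2), Mul(4, Add(2, 5)))), Pow(1, 2)), 2) = Pow(Add(Mul(Rational(53, 5), Mul(0, Mul(4, 7))), 1), 2) = Pow(Add(Mul(Rational(53, 5), Mul(0, 28)), 1), 2) = Pow(Add(Mul(Rational(53, 5), 0), 1), 2) = Pow(Add(0, 1), 2) = Pow(1, 2) = 1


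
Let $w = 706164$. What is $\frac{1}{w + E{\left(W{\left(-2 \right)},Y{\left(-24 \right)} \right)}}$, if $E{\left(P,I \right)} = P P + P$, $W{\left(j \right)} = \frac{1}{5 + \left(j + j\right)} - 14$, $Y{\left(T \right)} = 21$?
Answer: $\frac{1}{706320} \approx 1.4158 \cdot 10^{-6}$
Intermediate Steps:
$W{\left(j \right)} = -14 + \frac{1}{5 + 2 j}$ ($W{\left(j \right)} = \frac{1}{5 + 2 j} - 14 = -14 + \frac{1}{5 + 2 j}$)
$E{\left(P,I \right)} = P + P^{2}$ ($E{\left(P,I \right)} = P^{2} + P = P + P^{2}$)
$\frac{1}{w + E{\left(W{\left(-2 \right)},Y{\left(-24 \right)} \right)}} = \frac{1}{706164 + \frac{-69 - -56}{5 + 2 \left(-2\right)} \left(1 + \frac{-69 - -56}{5 + 2 \left(-2\right)}\right)} = \frac{1}{706164 + \frac{-69 + 56}{5 - 4} \left(1 + \frac{-69 + 56}{5 - 4}\right)} = \frac{1}{706164 + 1^{-1} \left(-13\right) \left(1 + 1^{-1} \left(-13\right)\right)} = \frac{1}{706164 + 1 \left(-13\right) \left(1 + 1 \left(-13\right)\right)} = \frac{1}{706164 - 13 \left(1 - 13\right)} = \frac{1}{706164 - -156} = \frac{1}{706164 + 156} = \frac{1}{706320}$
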